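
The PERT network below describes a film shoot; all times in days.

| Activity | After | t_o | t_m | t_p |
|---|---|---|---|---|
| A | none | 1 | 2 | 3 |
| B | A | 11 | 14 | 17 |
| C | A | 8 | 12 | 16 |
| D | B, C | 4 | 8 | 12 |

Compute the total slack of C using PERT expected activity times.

te_A = (1 + 4·2 + 3)/6 = 12/6 = 2
te_B = (11 + 4·14 + 17)/6 = 84/6 = 14
te_C = (8 + 4·12 + 16)/6 = 72/6 = 12
te_D = (4 + 4·8 + 12)/6 = 48/6 = 8

Forward pass:
ES_A = 0; EF_A = 2
ES_B = 2; EF_B = 2+14 = 16
ES_C = 2; EF_C = 2+12 = 14
ES_D = max(EF_B=16, EF_C=14) = 16; EF_D = 16+8 = 24
Expected project duration μ = 24 days. Critical path: A → B → D.

Backward pass:
LF_D = 24; LS_D = 24−8 = 16
LF_C = LS_D = 16; LS_C = 16−12 = 4
LF_B = LS_D = 16; LS_B = 16−14 = 2
LF_A = min(LS_B=2, LS_C=4) = 2; LS_A = 2−2 = 0
Slack_C = LS_C − ES_C = 4 − 2 = 2

2 days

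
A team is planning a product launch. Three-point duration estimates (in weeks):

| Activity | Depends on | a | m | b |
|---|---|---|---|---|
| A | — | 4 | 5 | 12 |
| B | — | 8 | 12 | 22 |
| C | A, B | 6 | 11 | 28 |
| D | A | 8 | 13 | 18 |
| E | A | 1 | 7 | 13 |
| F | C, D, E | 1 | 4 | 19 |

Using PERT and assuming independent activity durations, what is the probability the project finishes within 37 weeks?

0.828

te_A = (4 + 4·5 + 12)/6 = 36/6 = 6; σ²_A = ((12−4)/6)² = 1.778
te_B = (8 + 4·12 + 22)/6 = 78/6 = 13; σ²_B = ((22−8)/6)² = 5.444
te_C = (6 + 4·11 + 28)/6 = 78/6 = 13; σ²_C = ((28−6)/6)² = 13.444
te_D = (8 + 4·13 + 18)/6 = 78/6 = 13; σ²_D = ((18−8)/6)² = 2.778
te_E = (1 + 4·7 + 13)/6 = 42/6 = 7; σ²_E = ((13−1)/6)² = 4.000
te_F = (1 + 4·4 + 19)/6 = 36/6 = 6; σ²_F = ((19−1)/6)² = 9.000

Forward pass:
ES_A = 0; EF_A = 6
ES_B = 0; EF_B = 13
ES_C = max(EF_A=6, EF_B=13) = 13; EF_C = 13+13 = 26
ES_D = 6; EF_D = 6+13 = 19
ES_E = 6; EF_E = 6+7 = 13
ES_F = max(EF_C=26, EF_D=19, EF_E=13) = 26; EF_F = 26+6 = 32
Expected project duration μ = 32 weeks. Critical path: B → C → F.

Variance along critical path = 5.444 + 13.444 + 9.000 = 27.889; σ = √27.889 = 5.281 weeks.
Z = (37 − 32) / 5.281 = 0.947
P(T ≤ 37) = Φ(0.947) ≈ 0.828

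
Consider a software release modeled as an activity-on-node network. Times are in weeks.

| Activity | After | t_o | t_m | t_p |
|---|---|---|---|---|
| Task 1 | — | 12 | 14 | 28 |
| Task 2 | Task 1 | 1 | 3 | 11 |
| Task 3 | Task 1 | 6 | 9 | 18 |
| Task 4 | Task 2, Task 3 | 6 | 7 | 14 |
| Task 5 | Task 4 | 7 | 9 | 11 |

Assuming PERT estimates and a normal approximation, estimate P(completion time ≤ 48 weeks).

te_Task 1 = (12 + 4·14 + 28)/6 = 96/6 = 16; σ²_Task 1 = ((28−12)/6)² = 7.111
te_Task 2 = (1 + 4·3 + 11)/6 = 24/6 = 4; σ²_Task 2 = ((11−1)/6)² = 2.778
te_Task 3 = (6 + 4·9 + 18)/6 = 60/6 = 10; σ²_Task 3 = ((18−6)/6)² = 4.000
te_Task 4 = (6 + 4·7 + 14)/6 = 48/6 = 8; σ²_Task 4 = ((14−6)/6)² = 1.778
te_Task 5 = (7 + 4·9 + 11)/6 = 54/6 = 9; σ²_Task 5 = ((11−7)/6)² = 0.444

Forward pass:
ES_Task 1 = 0; EF_Task 1 = 16
ES_Task 2 = 16; EF_Task 2 = 16+4 = 20
ES_Task 3 = 16; EF_Task 3 = 16+10 = 26
ES_Task 4 = max(EF_Task 2=20, EF_Task 3=26) = 26; EF_Task 4 = 26+8 = 34
ES_Task 5 = 34; EF_Task 5 = 34+9 = 43
Expected project duration μ = 43 weeks. Critical path: Task 1 → Task 3 → Task 4 → Task 5.

Variance along critical path = 7.111 + 4.000 + 1.778 + 0.444 = 13.333; σ = √13.333 = 3.651 weeks.
Z = (48 − 43) / 3.651 = 1.369
P(T ≤ 48) = Φ(1.369) ≈ 0.915

0.915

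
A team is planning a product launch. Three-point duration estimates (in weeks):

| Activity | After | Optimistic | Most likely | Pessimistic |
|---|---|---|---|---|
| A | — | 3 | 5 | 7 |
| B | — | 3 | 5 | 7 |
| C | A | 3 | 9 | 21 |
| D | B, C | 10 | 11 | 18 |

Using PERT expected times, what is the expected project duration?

27 weeks

te_A = (3 + 4·5 + 7)/6 = 30/6 = 5
te_B = (3 + 4·5 + 7)/6 = 30/6 = 5
te_C = (3 + 4·9 + 21)/6 = 60/6 = 10
te_D = (10 + 4·11 + 18)/6 = 72/6 = 12

Forward pass:
ES_A = 0; EF_A = 5
ES_B = 0; EF_B = 5
ES_C = 5; EF_C = 5+10 = 15
ES_D = max(EF_B=5, EF_C=15) = 15; EF_D = 15+12 = 27
Expected project duration μ = 27 weeks. Critical path: A → C → D.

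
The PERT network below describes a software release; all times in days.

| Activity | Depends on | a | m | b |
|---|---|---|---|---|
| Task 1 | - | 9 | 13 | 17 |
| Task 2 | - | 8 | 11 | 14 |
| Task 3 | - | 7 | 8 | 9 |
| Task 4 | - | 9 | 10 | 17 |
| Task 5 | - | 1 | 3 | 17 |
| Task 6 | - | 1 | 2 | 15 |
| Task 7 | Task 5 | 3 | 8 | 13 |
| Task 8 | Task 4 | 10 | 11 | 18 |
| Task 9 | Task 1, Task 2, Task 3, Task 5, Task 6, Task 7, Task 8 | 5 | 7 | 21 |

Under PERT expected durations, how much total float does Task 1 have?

10 days

te_Task 1 = (9 + 4·13 + 17)/6 = 78/6 = 13
te_Task 2 = (8 + 4·11 + 14)/6 = 66/6 = 11
te_Task 3 = (7 + 4·8 + 9)/6 = 48/6 = 8
te_Task 4 = (9 + 4·10 + 17)/6 = 66/6 = 11
te_Task 5 = (1 + 4·3 + 17)/6 = 30/6 = 5
te_Task 6 = (1 + 4·2 + 15)/6 = 24/6 = 4
te_Task 7 = (3 + 4·8 + 13)/6 = 48/6 = 8
te_Task 8 = (10 + 4·11 + 18)/6 = 72/6 = 12
te_Task 9 = (5 + 4·7 + 21)/6 = 54/6 = 9

Forward pass:
ES_Task 1 = 0; EF_Task 1 = 13
ES_Task 2 = 0; EF_Task 2 = 11
ES_Task 3 = 0; EF_Task 3 = 8
ES_Task 4 = 0; EF_Task 4 = 11
ES_Task 5 = 0; EF_Task 5 = 5
ES_Task 6 = 0; EF_Task 6 = 4
ES_Task 7 = 5; EF_Task 7 = 5+8 = 13
ES_Task 8 = 11; EF_Task 8 = 11+12 = 23
ES_Task 9 = max(EF_Task 1=13, EF_Task 2=11, EF_Task 3=8, EF_Task 5=5, EF_Task 6=4, EF_Task 7=13, EF_Task 8=23) = 23; EF_Task 9 = 23+9 = 32
Expected project duration μ = 32 days. Critical path: Task 4 → Task 8 → Task 9.

Backward pass:
LF_Task 9 = 32; LS_Task 9 = 32−9 = 23
LF_Task 8 = LS_Task 9 = 23; LS_Task 8 = 23−12 = 11
LF_Task 7 = LS_Task 9 = 23; LS_Task 7 = 23−8 = 15
LF_Task 6 = LS_Task 9 = 23; LS_Task 6 = 23−4 = 19
LF_Task 5 = min(LS_Task 7=15, LS_Task 9=23) = 15; LS_Task 5 = 15−5 = 10
LF_Task 4 = LS_Task 8 = 11; LS_Task 4 = 11−11 = 0
LF_Task 3 = LS_Task 9 = 23; LS_Task 3 = 23−8 = 15
LF_Task 2 = LS_Task 9 = 23; LS_Task 2 = 23−11 = 12
LF_Task 1 = LS_Task 9 = 23; LS_Task 1 = 23−13 = 10
Slack_Task 1 = LS_Task 1 − ES_Task 1 = 10 − 0 = 10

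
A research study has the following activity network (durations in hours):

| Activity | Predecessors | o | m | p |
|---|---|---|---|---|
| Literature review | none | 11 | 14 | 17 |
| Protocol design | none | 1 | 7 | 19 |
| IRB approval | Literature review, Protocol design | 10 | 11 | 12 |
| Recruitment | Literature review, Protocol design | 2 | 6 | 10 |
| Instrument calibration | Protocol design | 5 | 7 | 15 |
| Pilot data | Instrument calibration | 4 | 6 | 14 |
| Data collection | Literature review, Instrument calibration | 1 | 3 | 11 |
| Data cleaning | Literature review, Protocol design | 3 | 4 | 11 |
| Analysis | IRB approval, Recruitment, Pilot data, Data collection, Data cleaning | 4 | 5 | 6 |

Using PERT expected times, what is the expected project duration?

30 hours

te_Literature review = (11 + 4·14 + 17)/6 = 84/6 = 14
te_Protocol design = (1 + 4·7 + 19)/6 = 48/6 = 8
te_IRB approval = (10 + 4·11 + 12)/6 = 66/6 = 11
te_Recruitment = (2 + 4·6 + 10)/6 = 36/6 = 6
te_Instrument calibration = (5 + 4·7 + 15)/6 = 48/6 = 8
te_Pilot data = (4 + 4·6 + 14)/6 = 42/6 = 7
te_Data collection = (1 + 4·3 + 11)/6 = 24/6 = 4
te_Data cleaning = (3 + 4·4 + 11)/6 = 30/6 = 5
te_Analysis = (4 + 4·5 + 6)/6 = 30/6 = 5

Forward pass:
ES_Literature review = 0; EF_Literature review = 14
ES_Protocol design = 0; EF_Protocol design = 8
ES_IRB approval = max(EF_Literature review=14, EF_Protocol design=8) = 14; EF_IRB approval = 14+11 = 25
ES_Recruitment = max(EF_Literature review=14, EF_Protocol design=8) = 14; EF_Recruitment = 14+6 = 20
ES_Instrument calibration = 8; EF_Instrument calibration = 8+8 = 16
ES_Pilot data = 16; EF_Pilot data = 16+7 = 23
ES_Data collection = max(EF_Literature review=14, EF_Instrument calibration=16) = 16; EF_Data collection = 16+4 = 20
ES_Data cleaning = max(EF_Literature review=14, EF_Protocol design=8) = 14; EF_Data cleaning = 14+5 = 19
ES_Analysis = max(EF_IRB approval=25, EF_Recruitment=20, EF_Pilot data=23, EF_Data collection=20, EF_Data cleaning=19) = 25; EF_Analysis = 25+5 = 30
Expected project duration μ = 30 hours. Critical path: Literature review → IRB approval → Analysis.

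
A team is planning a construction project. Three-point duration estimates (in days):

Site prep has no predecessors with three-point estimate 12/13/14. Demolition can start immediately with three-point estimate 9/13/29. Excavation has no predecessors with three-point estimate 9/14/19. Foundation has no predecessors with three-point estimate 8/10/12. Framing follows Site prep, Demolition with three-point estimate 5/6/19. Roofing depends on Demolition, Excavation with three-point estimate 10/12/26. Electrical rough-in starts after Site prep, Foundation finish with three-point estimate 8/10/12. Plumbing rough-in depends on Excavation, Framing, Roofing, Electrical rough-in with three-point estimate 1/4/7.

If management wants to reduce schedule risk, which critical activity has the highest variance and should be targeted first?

te_Site prep = (12 + 4·13 + 14)/6 = 78/6 = 13; σ²_Site prep = ((14−12)/6)² = 0.111
te_Demolition = (9 + 4·13 + 29)/6 = 90/6 = 15; σ²_Demolition = ((29−9)/6)² = 11.111
te_Excavation = (9 + 4·14 + 19)/6 = 84/6 = 14; σ²_Excavation = ((19−9)/6)² = 2.778
te_Foundation = (8 + 4·10 + 12)/6 = 60/6 = 10; σ²_Foundation = ((12−8)/6)² = 0.444
te_Framing = (5 + 4·6 + 19)/6 = 48/6 = 8; σ²_Framing = ((19−5)/6)² = 5.444
te_Roofing = (10 + 4·12 + 26)/6 = 84/6 = 14; σ²_Roofing = ((26−10)/6)² = 7.111
te_Electrical rough-in = (8 + 4·10 + 12)/6 = 60/6 = 10; σ²_Electrical rough-in = ((12−8)/6)² = 0.444
te_Plumbing rough-in = (1 + 4·4 + 7)/6 = 24/6 = 4; σ²_Plumbing rough-in = ((7−1)/6)² = 1.000

Forward pass:
ES_Site prep = 0; EF_Site prep = 13
ES_Demolition = 0; EF_Demolition = 15
ES_Excavation = 0; EF_Excavation = 14
ES_Foundation = 0; EF_Foundation = 10
ES_Framing = max(EF_Site prep=13, EF_Demolition=15) = 15; EF_Framing = 15+8 = 23
ES_Roofing = max(EF_Demolition=15, EF_Excavation=14) = 15; EF_Roofing = 15+14 = 29
ES_Electrical rough-in = max(EF_Site prep=13, EF_Foundation=10) = 13; EF_Electrical rough-in = 13+10 = 23
ES_Plumbing rough-in = max(EF_Excavation=14, EF_Framing=23, EF_Roofing=29, EF_Electrical rough-in=23) = 29; EF_Plumbing rough-in = 29+4 = 33
Expected project duration μ = 33 days. Critical path: Demolition → Roofing → Plumbing rough-in.

Variances on critical path: σ²_Demolition=11.111, σ²_Roofing=7.111, σ²_Plumbing rough-in=1.000.
Largest is σ²_Demolition = 11.111.

Demolition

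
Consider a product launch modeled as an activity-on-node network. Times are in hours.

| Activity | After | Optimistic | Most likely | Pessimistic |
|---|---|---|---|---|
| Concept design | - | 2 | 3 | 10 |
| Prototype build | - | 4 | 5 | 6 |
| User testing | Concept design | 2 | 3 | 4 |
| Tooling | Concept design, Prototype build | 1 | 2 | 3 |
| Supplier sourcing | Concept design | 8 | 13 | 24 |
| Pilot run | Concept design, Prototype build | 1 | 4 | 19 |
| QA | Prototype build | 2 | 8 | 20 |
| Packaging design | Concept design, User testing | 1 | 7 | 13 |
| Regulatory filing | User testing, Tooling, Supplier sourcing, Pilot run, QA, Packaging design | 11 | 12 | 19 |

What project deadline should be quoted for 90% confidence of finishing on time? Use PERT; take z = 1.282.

te_Concept design = (2 + 4·3 + 10)/6 = 24/6 = 4; σ²_Concept design = ((10−2)/6)² = 1.778
te_Prototype build = (4 + 4·5 + 6)/6 = 30/6 = 5; σ²_Prototype build = ((6−4)/6)² = 0.111
te_User testing = (2 + 4·3 + 4)/6 = 18/6 = 3; σ²_User testing = ((4−2)/6)² = 0.111
te_Tooling = (1 + 4·2 + 3)/6 = 12/6 = 2; σ²_Tooling = ((3−1)/6)² = 0.111
te_Supplier sourcing = (8 + 4·13 + 24)/6 = 84/6 = 14; σ²_Supplier sourcing = ((24−8)/6)² = 7.111
te_Pilot run = (1 + 4·4 + 19)/6 = 36/6 = 6; σ²_Pilot run = ((19−1)/6)² = 9.000
te_QA = (2 + 4·8 + 20)/6 = 54/6 = 9; σ²_QA = ((20−2)/6)² = 9.000
te_Packaging design = (1 + 4·7 + 13)/6 = 42/6 = 7; σ²_Packaging design = ((13−1)/6)² = 4.000
te_Regulatory filing = (11 + 4·12 + 19)/6 = 78/6 = 13; σ²_Regulatory filing = ((19−11)/6)² = 1.778

Forward pass:
ES_Concept design = 0; EF_Concept design = 4
ES_Prototype build = 0; EF_Prototype build = 5
ES_User testing = 4; EF_User testing = 4+3 = 7
ES_Tooling = max(EF_Concept design=4, EF_Prototype build=5) = 5; EF_Tooling = 5+2 = 7
ES_Supplier sourcing = 4; EF_Supplier sourcing = 4+14 = 18
ES_Pilot run = max(EF_Concept design=4, EF_Prototype build=5) = 5; EF_Pilot run = 5+6 = 11
ES_QA = 5; EF_QA = 5+9 = 14
ES_Packaging design = max(EF_Concept design=4, EF_User testing=7) = 7; EF_Packaging design = 7+7 = 14
ES_Regulatory filing = max(EF_User testing=7, EF_Tooling=7, EF_Supplier sourcing=18, EF_Pilot run=11, EF_QA=14, EF_Packaging design=14) = 18; EF_Regulatory filing = 18+13 = 31
Expected project duration μ = 31 hours. Critical path: Concept design → Supplier sourcing → Regulatory filing.

Variance along critical path = 1.778 + 7.111 + 1.778 = 10.667; σ = 3.266 hours.
D = μ + z·σ = 31 + 1.282·3.266 = 35.2 hours

35.2 hours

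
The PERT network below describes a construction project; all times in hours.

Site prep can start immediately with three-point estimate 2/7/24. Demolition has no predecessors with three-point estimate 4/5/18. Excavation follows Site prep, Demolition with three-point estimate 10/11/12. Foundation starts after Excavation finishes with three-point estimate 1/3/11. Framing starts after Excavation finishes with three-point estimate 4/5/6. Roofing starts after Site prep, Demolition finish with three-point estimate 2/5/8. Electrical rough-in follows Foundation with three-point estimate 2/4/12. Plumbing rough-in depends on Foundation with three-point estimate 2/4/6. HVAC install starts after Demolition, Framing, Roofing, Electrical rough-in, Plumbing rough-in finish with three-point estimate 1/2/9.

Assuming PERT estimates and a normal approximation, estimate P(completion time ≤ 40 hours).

0.960

te_Site prep = (2 + 4·7 + 24)/6 = 54/6 = 9; σ²_Site prep = ((24−2)/6)² = 13.444
te_Demolition = (4 + 4·5 + 18)/6 = 42/6 = 7; σ²_Demolition = ((18−4)/6)² = 5.444
te_Excavation = (10 + 4·11 + 12)/6 = 66/6 = 11; σ²_Excavation = ((12−10)/6)² = 0.111
te_Foundation = (1 + 4·3 + 11)/6 = 24/6 = 4; σ²_Foundation = ((11−1)/6)² = 2.778
te_Framing = (4 + 4·5 + 6)/6 = 30/6 = 5; σ²_Framing = ((6−4)/6)² = 0.111
te_Roofing = (2 + 4·5 + 8)/6 = 30/6 = 5; σ²_Roofing = ((8−2)/6)² = 1.000
te_Electrical rough-in = (2 + 4·4 + 12)/6 = 30/6 = 5; σ²_Electrical rough-in = ((12−2)/6)² = 2.778
te_Plumbing rough-in = (2 + 4·4 + 6)/6 = 24/6 = 4; σ²_Plumbing rough-in = ((6−2)/6)² = 0.444
te_HVAC install = (1 + 4·2 + 9)/6 = 18/6 = 3; σ²_HVAC install = ((9−1)/6)² = 1.778

Forward pass:
ES_Site prep = 0; EF_Site prep = 9
ES_Demolition = 0; EF_Demolition = 7
ES_Excavation = max(EF_Site prep=9, EF_Demolition=7) = 9; EF_Excavation = 9+11 = 20
ES_Foundation = 20; EF_Foundation = 20+4 = 24
ES_Framing = 20; EF_Framing = 20+5 = 25
ES_Roofing = max(EF_Site prep=9, EF_Demolition=7) = 9; EF_Roofing = 9+5 = 14
ES_Electrical rough-in = 24; EF_Electrical rough-in = 24+5 = 29
ES_Plumbing rough-in = 24; EF_Plumbing rough-in = 24+4 = 28
ES_HVAC install = max(EF_Demolition=7, EF_Framing=25, EF_Roofing=14, EF_Electrical rough-in=29, EF_Plumbing rough-in=28) = 29; EF_HVAC install = 29+3 = 32
Expected project duration μ = 32 hours. Critical path: Site prep → Excavation → Foundation → Electrical rough-in → HVAC install.

Variance along critical path = 13.444 + 0.111 + 2.778 + 2.778 + 1.778 = 20.889; σ = √20.889 = 4.570 hours.
Z = (40 − 32) / 4.570 = 1.750
P(T ≤ 40) = Φ(1.750) ≈ 0.960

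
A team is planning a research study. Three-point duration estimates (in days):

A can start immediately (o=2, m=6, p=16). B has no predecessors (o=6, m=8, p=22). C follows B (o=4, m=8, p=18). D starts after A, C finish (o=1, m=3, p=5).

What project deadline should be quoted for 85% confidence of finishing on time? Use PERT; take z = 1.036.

25.7 days

te_A = (2 + 4·6 + 16)/6 = 42/6 = 7; σ²_A = ((16−2)/6)² = 5.444
te_B = (6 + 4·8 + 22)/6 = 60/6 = 10; σ²_B = ((22−6)/6)² = 7.111
te_C = (4 + 4·8 + 18)/6 = 54/6 = 9; σ²_C = ((18−4)/6)² = 5.444
te_D = (1 + 4·3 + 5)/6 = 18/6 = 3; σ²_D = ((5−1)/6)² = 0.444

Forward pass:
ES_A = 0; EF_A = 7
ES_B = 0; EF_B = 10
ES_C = 10; EF_C = 10+9 = 19
ES_D = max(EF_A=7, EF_C=19) = 19; EF_D = 19+3 = 22
Expected project duration μ = 22 days. Critical path: B → C → D.

Variance along critical path = 7.111 + 5.444 + 0.444 = 13.000; σ = 3.606 days.
D = μ + z·σ = 22 + 1.036·3.606 = 25.7 days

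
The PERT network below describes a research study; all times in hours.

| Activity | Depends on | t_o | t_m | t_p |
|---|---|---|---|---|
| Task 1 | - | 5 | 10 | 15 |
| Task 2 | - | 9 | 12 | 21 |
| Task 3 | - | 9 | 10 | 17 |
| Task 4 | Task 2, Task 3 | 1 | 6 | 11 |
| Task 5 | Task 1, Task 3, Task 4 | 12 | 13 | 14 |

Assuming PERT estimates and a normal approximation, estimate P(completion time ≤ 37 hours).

0.972

te_Task 1 = (5 + 4·10 + 15)/6 = 60/6 = 10; σ²_Task 1 = ((15−5)/6)² = 2.778
te_Task 2 = (9 + 4·12 + 21)/6 = 78/6 = 13; σ²_Task 2 = ((21−9)/6)² = 4.000
te_Task 3 = (9 + 4·10 + 17)/6 = 66/6 = 11; σ²_Task 3 = ((17−9)/6)² = 1.778
te_Task 4 = (1 + 4·6 + 11)/6 = 36/6 = 6; σ²_Task 4 = ((11−1)/6)² = 2.778
te_Task 5 = (12 + 4·13 + 14)/6 = 78/6 = 13; σ²_Task 5 = ((14−12)/6)² = 0.111

Forward pass:
ES_Task 1 = 0; EF_Task 1 = 10
ES_Task 2 = 0; EF_Task 2 = 13
ES_Task 3 = 0; EF_Task 3 = 11
ES_Task 4 = max(EF_Task 2=13, EF_Task 3=11) = 13; EF_Task 4 = 13+6 = 19
ES_Task 5 = max(EF_Task 1=10, EF_Task 3=11, EF_Task 4=19) = 19; EF_Task 5 = 19+13 = 32
Expected project duration μ = 32 hours. Critical path: Task 2 → Task 4 → Task 5.

Variance along critical path = 4.000 + 2.778 + 0.111 = 6.889; σ = √6.889 = 2.625 hours.
Z = (37 − 32) / 2.625 = 1.905
P(T ≤ 37) = Φ(1.905) ≈ 0.972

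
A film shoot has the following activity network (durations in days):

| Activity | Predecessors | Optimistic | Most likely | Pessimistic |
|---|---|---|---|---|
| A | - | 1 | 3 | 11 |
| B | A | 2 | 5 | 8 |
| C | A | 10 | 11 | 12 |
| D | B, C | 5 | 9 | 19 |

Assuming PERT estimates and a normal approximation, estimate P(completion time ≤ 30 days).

te_A = (1 + 4·3 + 11)/6 = 24/6 = 4; σ²_A = ((11−1)/6)² = 2.778
te_B = (2 + 4·5 + 8)/6 = 30/6 = 5; σ²_B = ((8−2)/6)² = 1.000
te_C = (10 + 4·11 + 12)/6 = 66/6 = 11; σ²_C = ((12−10)/6)² = 0.111
te_D = (5 + 4·9 + 19)/6 = 60/6 = 10; σ²_D = ((19−5)/6)² = 5.444

Forward pass:
ES_A = 0; EF_A = 4
ES_B = 4; EF_B = 4+5 = 9
ES_C = 4; EF_C = 4+11 = 15
ES_D = max(EF_B=9, EF_C=15) = 15; EF_D = 15+10 = 25
Expected project duration μ = 25 days. Critical path: A → C → D.

Variance along critical path = 2.778 + 0.111 + 5.444 = 8.333; σ = √8.333 = 2.887 days.
Z = (30 − 25) / 2.887 = 1.732
P(T ≤ 30) = Φ(1.732) ≈ 0.958

0.958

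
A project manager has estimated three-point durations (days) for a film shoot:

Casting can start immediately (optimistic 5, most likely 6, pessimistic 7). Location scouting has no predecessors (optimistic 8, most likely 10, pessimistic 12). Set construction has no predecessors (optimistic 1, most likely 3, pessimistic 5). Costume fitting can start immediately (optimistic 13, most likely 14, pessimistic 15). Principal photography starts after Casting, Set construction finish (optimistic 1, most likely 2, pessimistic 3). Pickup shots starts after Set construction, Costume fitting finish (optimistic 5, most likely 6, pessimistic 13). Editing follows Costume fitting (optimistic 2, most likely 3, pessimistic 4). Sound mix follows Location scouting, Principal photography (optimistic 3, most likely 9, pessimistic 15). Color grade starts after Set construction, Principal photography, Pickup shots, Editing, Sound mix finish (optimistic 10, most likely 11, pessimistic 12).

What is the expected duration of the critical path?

32 days

te_Casting = (5 + 4·6 + 7)/6 = 36/6 = 6
te_Location scouting = (8 + 4·10 + 12)/6 = 60/6 = 10
te_Set construction = (1 + 4·3 + 5)/6 = 18/6 = 3
te_Costume fitting = (13 + 4·14 + 15)/6 = 84/6 = 14
te_Principal photography = (1 + 4·2 + 3)/6 = 12/6 = 2
te_Pickup shots = (5 + 4·6 + 13)/6 = 42/6 = 7
te_Editing = (2 + 4·3 + 4)/6 = 18/6 = 3
te_Sound mix = (3 + 4·9 + 15)/6 = 54/6 = 9
te_Color grade = (10 + 4·11 + 12)/6 = 66/6 = 11

Forward pass:
ES_Casting = 0; EF_Casting = 6
ES_Location scouting = 0; EF_Location scouting = 10
ES_Set construction = 0; EF_Set construction = 3
ES_Costume fitting = 0; EF_Costume fitting = 14
ES_Principal photography = max(EF_Casting=6, EF_Set construction=3) = 6; EF_Principal photography = 6+2 = 8
ES_Pickup shots = max(EF_Set construction=3, EF_Costume fitting=14) = 14; EF_Pickup shots = 14+7 = 21
ES_Editing = 14; EF_Editing = 14+3 = 17
ES_Sound mix = max(EF_Location scouting=10, EF_Principal photography=8) = 10; EF_Sound mix = 10+9 = 19
ES_Color grade = max(EF_Set construction=3, EF_Principal photography=8, EF_Pickup shots=21, EF_Editing=17, EF_Sound mix=19) = 21; EF_Color grade = 21+11 = 32
Expected project duration μ = 32 days. Critical path: Costume fitting → Pickup shots → Color grade.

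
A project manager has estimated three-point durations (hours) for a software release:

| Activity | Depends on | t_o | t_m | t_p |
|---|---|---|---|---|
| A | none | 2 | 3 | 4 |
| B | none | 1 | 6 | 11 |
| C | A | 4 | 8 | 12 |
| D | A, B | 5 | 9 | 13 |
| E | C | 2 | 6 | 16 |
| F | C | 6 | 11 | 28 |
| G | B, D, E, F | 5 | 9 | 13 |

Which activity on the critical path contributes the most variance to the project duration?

te_A = (2 + 4·3 + 4)/6 = 18/6 = 3; σ²_A = ((4−2)/6)² = 0.111
te_B = (1 + 4·6 + 11)/6 = 36/6 = 6; σ²_B = ((11−1)/6)² = 2.778
te_C = (4 + 4·8 + 12)/6 = 48/6 = 8; σ²_C = ((12−4)/6)² = 1.778
te_D = (5 + 4·9 + 13)/6 = 54/6 = 9; σ²_D = ((13−5)/6)² = 1.778
te_E = (2 + 4·6 + 16)/6 = 42/6 = 7; σ²_E = ((16−2)/6)² = 5.444
te_F = (6 + 4·11 + 28)/6 = 78/6 = 13; σ²_F = ((28−6)/6)² = 13.444
te_G = (5 + 4·9 + 13)/6 = 54/6 = 9; σ²_G = ((13−5)/6)² = 1.778

Forward pass:
ES_A = 0; EF_A = 3
ES_B = 0; EF_B = 6
ES_C = 3; EF_C = 3+8 = 11
ES_D = max(EF_A=3, EF_B=6) = 6; EF_D = 6+9 = 15
ES_E = 11; EF_E = 11+7 = 18
ES_F = 11; EF_F = 11+13 = 24
ES_G = max(EF_B=6, EF_D=15, EF_E=18, EF_F=24) = 24; EF_G = 24+9 = 33
Expected project duration μ = 33 hours. Critical path: A → C → F → G.

Variances on critical path: σ²_A=0.111, σ²_C=1.778, σ²_F=13.444, σ²_G=1.778.
Largest is σ²_F = 13.444.

F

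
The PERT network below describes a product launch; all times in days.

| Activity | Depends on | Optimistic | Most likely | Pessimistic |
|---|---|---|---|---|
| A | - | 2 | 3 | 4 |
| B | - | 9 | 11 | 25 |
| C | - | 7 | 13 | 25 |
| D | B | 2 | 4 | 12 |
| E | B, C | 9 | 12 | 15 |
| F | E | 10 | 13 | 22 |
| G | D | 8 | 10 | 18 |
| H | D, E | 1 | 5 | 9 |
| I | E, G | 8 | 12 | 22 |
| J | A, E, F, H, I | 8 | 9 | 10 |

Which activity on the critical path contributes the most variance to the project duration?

te_A = (2 + 4·3 + 4)/6 = 18/6 = 3; σ²_A = ((4−2)/6)² = 0.111
te_B = (9 + 4·11 + 25)/6 = 78/6 = 13; σ²_B = ((25−9)/6)² = 7.111
te_C = (7 + 4·13 + 25)/6 = 84/6 = 14; σ²_C = ((25−7)/6)² = 9.000
te_D = (2 + 4·4 + 12)/6 = 30/6 = 5; σ²_D = ((12−2)/6)² = 2.778
te_E = (9 + 4·12 + 15)/6 = 72/6 = 12; σ²_E = ((15−9)/6)² = 1.000
te_F = (10 + 4·13 + 22)/6 = 84/6 = 14; σ²_F = ((22−10)/6)² = 4.000
te_G = (8 + 4·10 + 18)/6 = 66/6 = 11; σ²_G = ((18−8)/6)² = 2.778
te_H = (1 + 4·5 + 9)/6 = 30/6 = 5; σ²_H = ((9−1)/6)² = 1.778
te_I = (8 + 4·12 + 22)/6 = 78/6 = 13; σ²_I = ((22−8)/6)² = 5.444
te_J = (8 + 4·9 + 10)/6 = 54/6 = 9; σ²_J = ((10−8)/6)² = 0.111

Forward pass:
ES_A = 0; EF_A = 3
ES_B = 0; EF_B = 13
ES_C = 0; EF_C = 14
ES_D = 13; EF_D = 13+5 = 18
ES_E = max(EF_B=13, EF_C=14) = 14; EF_E = 14+12 = 26
ES_F = 26; EF_F = 26+14 = 40
ES_G = 18; EF_G = 18+11 = 29
ES_H = max(EF_D=18, EF_E=26) = 26; EF_H = 26+5 = 31
ES_I = max(EF_E=26, EF_G=29) = 29; EF_I = 29+13 = 42
ES_J = max(EF_A=3, EF_E=26, EF_F=40, EF_H=31, EF_I=42) = 42; EF_J = 42+9 = 51
Expected project duration μ = 51 days. Critical path: B → D → G → I → J.

Variances on critical path: σ²_B=7.111, σ²_D=2.778, σ²_G=2.778, σ²_I=5.444, σ²_J=0.111.
Largest is σ²_B = 7.111.

B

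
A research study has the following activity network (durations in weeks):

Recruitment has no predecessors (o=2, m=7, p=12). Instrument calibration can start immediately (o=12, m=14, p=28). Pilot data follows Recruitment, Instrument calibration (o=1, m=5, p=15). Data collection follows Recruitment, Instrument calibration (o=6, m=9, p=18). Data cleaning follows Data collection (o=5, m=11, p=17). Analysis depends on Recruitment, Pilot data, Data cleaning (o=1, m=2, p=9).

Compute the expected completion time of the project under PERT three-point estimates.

te_Recruitment = (2 + 4·7 + 12)/6 = 42/6 = 7
te_Instrument calibration = (12 + 4·14 + 28)/6 = 96/6 = 16
te_Pilot data = (1 + 4·5 + 15)/6 = 36/6 = 6
te_Data collection = (6 + 4·9 + 18)/6 = 60/6 = 10
te_Data cleaning = (5 + 4·11 + 17)/6 = 66/6 = 11
te_Analysis = (1 + 4·2 + 9)/6 = 18/6 = 3

Forward pass:
ES_Recruitment = 0; EF_Recruitment = 7
ES_Instrument calibration = 0; EF_Instrument calibration = 16
ES_Pilot data = max(EF_Recruitment=7, EF_Instrument calibration=16) = 16; EF_Pilot data = 16+6 = 22
ES_Data collection = max(EF_Recruitment=7, EF_Instrument calibration=16) = 16; EF_Data collection = 16+10 = 26
ES_Data cleaning = 26; EF_Data cleaning = 26+11 = 37
ES_Analysis = max(EF_Recruitment=7, EF_Pilot data=22, EF_Data cleaning=37) = 37; EF_Analysis = 37+3 = 40
Expected project duration μ = 40 weeks. Critical path: Instrument calibration → Data collection → Data cleaning → Analysis.

40 weeks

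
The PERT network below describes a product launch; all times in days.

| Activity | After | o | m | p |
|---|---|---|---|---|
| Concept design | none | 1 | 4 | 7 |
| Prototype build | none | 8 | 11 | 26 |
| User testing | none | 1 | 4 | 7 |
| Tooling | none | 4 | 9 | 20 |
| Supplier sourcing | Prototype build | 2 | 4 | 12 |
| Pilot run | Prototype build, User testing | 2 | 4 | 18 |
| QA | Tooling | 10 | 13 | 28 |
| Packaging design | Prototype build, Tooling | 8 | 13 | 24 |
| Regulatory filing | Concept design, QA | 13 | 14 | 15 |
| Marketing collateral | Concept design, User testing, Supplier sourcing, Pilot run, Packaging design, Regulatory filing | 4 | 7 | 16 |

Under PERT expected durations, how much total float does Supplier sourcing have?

te_Concept design = (1 + 4·4 + 7)/6 = 24/6 = 4
te_Prototype build = (8 + 4·11 + 26)/6 = 78/6 = 13
te_User testing = (1 + 4·4 + 7)/6 = 24/6 = 4
te_Tooling = (4 + 4·9 + 20)/6 = 60/6 = 10
te_Supplier sourcing = (2 + 4·4 + 12)/6 = 30/6 = 5
te_Pilot run = (2 + 4·4 + 18)/6 = 36/6 = 6
te_QA = (10 + 4·13 + 28)/6 = 90/6 = 15
te_Packaging design = (8 + 4·13 + 24)/6 = 84/6 = 14
te_Regulatory filing = (13 + 4·14 + 15)/6 = 84/6 = 14
te_Marketing collateral = (4 + 4·7 + 16)/6 = 48/6 = 8

Forward pass:
ES_Concept design = 0; EF_Concept design = 4
ES_Prototype build = 0; EF_Prototype build = 13
ES_User testing = 0; EF_User testing = 4
ES_Tooling = 0; EF_Tooling = 10
ES_Supplier sourcing = 13; EF_Supplier sourcing = 13+5 = 18
ES_Pilot run = max(EF_Prototype build=13, EF_User testing=4) = 13; EF_Pilot run = 13+6 = 19
ES_QA = 10; EF_QA = 10+15 = 25
ES_Packaging design = max(EF_Prototype build=13, EF_Tooling=10) = 13; EF_Packaging design = 13+14 = 27
ES_Regulatory filing = max(EF_Concept design=4, EF_QA=25) = 25; EF_Regulatory filing = 25+14 = 39
ES_Marketing collateral = max(EF_Concept design=4, EF_User testing=4, EF_Supplier sourcing=18, EF_Pilot run=19, EF_Packaging design=27, EF_Regulatory filing=39) = 39; EF_Marketing collateral = 39+8 = 47
Expected project duration μ = 47 days. Critical path: Tooling → QA → Regulatory filing → Marketing collateral.

Backward pass:
LF_Marketing collateral = 47; LS_Marketing collateral = 47−8 = 39
LF_Regulatory filing = LS_Marketing collateral = 39; LS_Regulatory filing = 39−14 = 25
LF_Packaging design = LS_Marketing collateral = 39; LS_Packaging design = 39−14 = 25
LF_QA = LS_Regulatory filing = 25; LS_QA = 25−15 = 10
LF_Pilot run = LS_Marketing collateral = 39; LS_Pilot run = 39−6 = 33
LF_Supplier sourcing = LS_Marketing collateral = 39; LS_Supplier sourcing = 39−5 = 34
LF_Tooling = min(LS_QA=10, LS_Packaging design=25) = 10; LS_Tooling = 10−10 = 0
LF_User testing = min(LS_Pilot run=33, LS_Marketing collateral=39) = 33; LS_User testing = 33−4 = 29
LF_Prototype build = min(LS_Supplier sourcing=34, LS_Pilot run=33, LS_Packaging design=25) = 25; LS_Prototype build = 25−13 = 12
LF_Concept design = min(LS_Regulatory filing=25, LS_Marketing collateral=39) = 25; LS_Concept design = 25−4 = 21
Slack_Supplier sourcing = LS_Supplier sourcing − ES_Supplier sourcing = 34 − 13 = 21

21 days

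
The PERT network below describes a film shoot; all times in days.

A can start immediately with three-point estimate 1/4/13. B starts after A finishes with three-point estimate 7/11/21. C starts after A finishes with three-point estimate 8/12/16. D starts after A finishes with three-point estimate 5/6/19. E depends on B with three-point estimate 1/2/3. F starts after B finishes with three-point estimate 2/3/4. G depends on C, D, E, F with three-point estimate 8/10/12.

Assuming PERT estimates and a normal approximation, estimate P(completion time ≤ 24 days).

te_A = (1 + 4·4 + 13)/6 = 30/6 = 5; σ²_A = ((13−1)/6)² = 4.000
te_B = (7 + 4·11 + 21)/6 = 72/6 = 12; σ²_B = ((21−7)/6)² = 5.444
te_C = (8 + 4·12 + 16)/6 = 72/6 = 12; σ²_C = ((16−8)/6)² = 1.778
te_D = (5 + 4·6 + 19)/6 = 48/6 = 8; σ²_D = ((19−5)/6)² = 5.444
te_E = (1 + 4·2 + 3)/6 = 12/6 = 2; σ²_E = ((3−1)/6)² = 0.111
te_F = (2 + 4·3 + 4)/6 = 18/6 = 3; σ²_F = ((4−2)/6)² = 0.111
te_G = (8 + 4·10 + 12)/6 = 60/6 = 10; σ²_G = ((12−8)/6)² = 0.444

Forward pass:
ES_A = 0; EF_A = 5
ES_B = 5; EF_B = 5+12 = 17
ES_C = 5; EF_C = 5+12 = 17
ES_D = 5; EF_D = 5+8 = 13
ES_E = 17; EF_E = 17+2 = 19
ES_F = 17; EF_F = 17+3 = 20
ES_G = max(EF_C=17, EF_D=13, EF_E=19, EF_F=20) = 20; EF_G = 20+10 = 30
Expected project duration μ = 30 days. Critical path: A → B → F → G.

Variance along critical path = 4.000 + 5.444 + 0.111 + 0.444 = 10.000; σ = √10.000 = 3.162 days.
Z = (24 − 30) / 3.162 = -1.897
P(T ≤ 24) = Φ(-1.897) ≈ 0.029

0.029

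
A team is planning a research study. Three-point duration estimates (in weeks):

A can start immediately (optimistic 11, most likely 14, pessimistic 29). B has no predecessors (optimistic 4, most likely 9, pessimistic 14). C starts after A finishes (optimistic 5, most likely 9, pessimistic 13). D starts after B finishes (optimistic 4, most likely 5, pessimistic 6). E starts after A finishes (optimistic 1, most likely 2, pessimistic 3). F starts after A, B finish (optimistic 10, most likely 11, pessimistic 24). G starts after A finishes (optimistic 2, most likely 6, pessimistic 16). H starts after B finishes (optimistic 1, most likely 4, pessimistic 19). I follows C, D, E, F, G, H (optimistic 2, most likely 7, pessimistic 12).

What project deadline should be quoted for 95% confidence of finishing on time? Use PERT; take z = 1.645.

te_A = (11 + 4·14 + 29)/6 = 96/6 = 16; σ²_A = ((29−11)/6)² = 9.000
te_B = (4 + 4·9 + 14)/6 = 54/6 = 9; σ²_B = ((14−4)/6)² = 2.778
te_C = (5 + 4·9 + 13)/6 = 54/6 = 9; σ²_C = ((13−5)/6)² = 1.778
te_D = (4 + 4·5 + 6)/6 = 30/6 = 5; σ²_D = ((6−4)/6)² = 0.111
te_E = (1 + 4·2 + 3)/6 = 12/6 = 2; σ²_E = ((3−1)/6)² = 0.111
te_F = (10 + 4·11 + 24)/6 = 78/6 = 13; σ²_F = ((24−10)/6)² = 5.444
te_G = (2 + 4·6 + 16)/6 = 42/6 = 7; σ²_G = ((16−2)/6)² = 5.444
te_H = (1 + 4·4 + 19)/6 = 36/6 = 6; σ²_H = ((19−1)/6)² = 9.000
te_I = (2 + 4·7 + 12)/6 = 42/6 = 7; σ²_I = ((12−2)/6)² = 2.778

Forward pass:
ES_A = 0; EF_A = 16
ES_B = 0; EF_B = 9
ES_C = 16; EF_C = 16+9 = 25
ES_D = 9; EF_D = 9+5 = 14
ES_E = 16; EF_E = 16+2 = 18
ES_F = max(EF_A=16, EF_B=9) = 16; EF_F = 16+13 = 29
ES_G = 16; EF_G = 16+7 = 23
ES_H = 9; EF_H = 9+6 = 15
ES_I = max(EF_C=25, EF_D=14, EF_E=18, EF_F=29, EF_G=23, EF_H=15) = 29; EF_I = 29+7 = 36
Expected project duration μ = 36 weeks. Critical path: A → F → I.

Variance along critical path = 9.000 + 5.444 + 2.778 = 17.222; σ = 4.150 weeks.
D = μ + z·σ = 36 + 1.645·4.150 = 42.8 weeks

42.8 weeks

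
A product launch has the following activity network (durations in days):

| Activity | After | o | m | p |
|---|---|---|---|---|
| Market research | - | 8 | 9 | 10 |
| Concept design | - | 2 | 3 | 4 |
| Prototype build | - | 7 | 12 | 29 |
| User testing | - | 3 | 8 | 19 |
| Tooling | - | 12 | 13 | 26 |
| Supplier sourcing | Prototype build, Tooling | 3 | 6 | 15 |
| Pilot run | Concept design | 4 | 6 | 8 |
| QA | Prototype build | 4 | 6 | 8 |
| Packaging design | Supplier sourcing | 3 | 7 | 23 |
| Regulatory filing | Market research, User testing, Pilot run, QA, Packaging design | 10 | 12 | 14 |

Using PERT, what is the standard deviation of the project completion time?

te_Market research = (8 + 4·9 + 10)/6 = 54/6 = 9; σ²_Market research = ((10−8)/6)² = 0.111
te_Concept design = (2 + 4·3 + 4)/6 = 18/6 = 3; σ²_Concept design = ((4−2)/6)² = 0.111
te_Prototype build = (7 + 4·12 + 29)/6 = 84/6 = 14; σ²_Prototype build = ((29−7)/6)² = 13.444
te_User testing = (3 + 4·8 + 19)/6 = 54/6 = 9; σ²_User testing = ((19−3)/6)² = 7.111
te_Tooling = (12 + 4·13 + 26)/6 = 90/6 = 15; σ²_Tooling = ((26−12)/6)² = 5.444
te_Supplier sourcing = (3 + 4·6 + 15)/6 = 42/6 = 7; σ²_Supplier sourcing = ((15−3)/6)² = 4.000
te_Pilot run = (4 + 4·6 + 8)/6 = 36/6 = 6; σ²_Pilot run = ((8−4)/6)² = 0.444
te_QA = (4 + 4·6 + 8)/6 = 36/6 = 6; σ²_QA = ((8−4)/6)² = 0.444
te_Packaging design = (3 + 4·7 + 23)/6 = 54/6 = 9; σ²_Packaging design = ((23−3)/6)² = 11.111
te_Regulatory filing = (10 + 4·12 + 14)/6 = 72/6 = 12; σ²_Regulatory filing = ((14−10)/6)² = 0.444

Forward pass:
ES_Market research = 0; EF_Market research = 9
ES_Concept design = 0; EF_Concept design = 3
ES_Prototype build = 0; EF_Prototype build = 14
ES_User testing = 0; EF_User testing = 9
ES_Tooling = 0; EF_Tooling = 15
ES_Supplier sourcing = max(EF_Prototype build=14, EF_Tooling=15) = 15; EF_Supplier sourcing = 15+7 = 22
ES_Pilot run = 3; EF_Pilot run = 3+6 = 9
ES_QA = 14; EF_QA = 14+6 = 20
ES_Packaging design = 22; EF_Packaging design = 22+9 = 31
ES_Regulatory filing = max(EF_Market research=9, EF_User testing=9, EF_Pilot run=9, EF_QA=20, EF_Packaging design=31) = 31; EF_Regulatory filing = 31+12 = 43
Expected project duration μ = 43 days. Critical path: Tooling → Supplier sourcing → Packaging design → Regulatory filing.

Variance along critical path = 5.444 + 4.000 + 11.111 + 0.444 = 21.000
σ = √21.000 = 4.583 days

4.58 days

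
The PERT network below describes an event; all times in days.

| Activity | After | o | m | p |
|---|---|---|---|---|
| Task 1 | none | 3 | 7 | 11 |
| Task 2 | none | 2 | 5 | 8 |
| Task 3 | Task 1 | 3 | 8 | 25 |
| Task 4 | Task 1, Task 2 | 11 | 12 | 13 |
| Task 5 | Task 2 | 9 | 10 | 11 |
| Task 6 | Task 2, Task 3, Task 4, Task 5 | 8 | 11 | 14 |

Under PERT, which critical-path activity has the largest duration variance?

te_Task 1 = (3 + 4·7 + 11)/6 = 42/6 = 7; σ²_Task 1 = ((11−3)/6)² = 1.778
te_Task 2 = (2 + 4·5 + 8)/6 = 30/6 = 5; σ²_Task 2 = ((8−2)/6)² = 1.000
te_Task 3 = (3 + 4·8 + 25)/6 = 60/6 = 10; σ²_Task 3 = ((25−3)/6)² = 13.444
te_Task 4 = (11 + 4·12 + 13)/6 = 72/6 = 12; σ²_Task 4 = ((13−11)/6)² = 0.111
te_Task 5 = (9 + 4·10 + 11)/6 = 60/6 = 10; σ²_Task 5 = ((11−9)/6)² = 0.111
te_Task 6 = (8 + 4·11 + 14)/6 = 66/6 = 11; σ²_Task 6 = ((14−8)/6)² = 1.000

Forward pass:
ES_Task 1 = 0; EF_Task 1 = 7
ES_Task 2 = 0; EF_Task 2 = 5
ES_Task 3 = 7; EF_Task 3 = 7+10 = 17
ES_Task 4 = max(EF_Task 1=7, EF_Task 2=5) = 7; EF_Task 4 = 7+12 = 19
ES_Task 5 = 5; EF_Task 5 = 5+10 = 15
ES_Task 6 = max(EF_Task 2=5, EF_Task 3=17, EF_Task 4=19, EF_Task 5=15) = 19; EF_Task 6 = 19+11 = 30
Expected project duration μ = 30 days. Critical path: Task 1 → Task 4 → Task 6.

Variances on critical path: σ²_Task 1=1.778, σ²_Task 4=0.111, σ²_Task 6=1.000.
Largest is σ²_Task 1 = 1.778.

Task 1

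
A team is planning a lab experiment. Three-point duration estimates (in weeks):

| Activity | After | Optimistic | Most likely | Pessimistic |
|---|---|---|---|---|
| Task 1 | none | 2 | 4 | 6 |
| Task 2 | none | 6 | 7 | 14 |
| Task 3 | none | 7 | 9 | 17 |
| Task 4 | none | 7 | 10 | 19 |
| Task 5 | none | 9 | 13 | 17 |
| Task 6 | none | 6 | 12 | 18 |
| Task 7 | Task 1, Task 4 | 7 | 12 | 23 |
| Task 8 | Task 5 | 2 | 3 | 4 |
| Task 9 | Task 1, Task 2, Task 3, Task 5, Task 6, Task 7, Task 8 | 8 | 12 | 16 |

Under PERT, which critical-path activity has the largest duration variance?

Task 7

te_Task 1 = (2 + 4·4 + 6)/6 = 24/6 = 4; σ²_Task 1 = ((6−2)/6)² = 0.444
te_Task 2 = (6 + 4·7 + 14)/6 = 48/6 = 8; σ²_Task 2 = ((14−6)/6)² = 1.778
te_Task 3 = (7 + 4·9 + 17)/6 = 60/6 = 10; σ²_Task 3 = ((17−7)/6)² = 2.778
te_Task 4 = (7 + 4·10 + 19)/6 = 66/6 = 11; σ²_Task 4 = ((19−7)/6)² = 4.000
te_Task 5 = (9 + 4·13 + 17)/6 = 78/6 = 13; σ²_Task 5 = ((17−9)/6)² = 1.778
te_Task 6 = (6 + 4·12 + 18)/6 = 72/6 = 12; σ²_Task 6 = ((18−6)/6)² = 4.000
te_Task 7 = (7 + 4·12 + 23)/6 = 78/6 = 13; σ²_Task 7 = ((23−7)/6)² = 7.111
te_Task 8 = (2 + 4·3 + 4)/6 = 18/6 = 3; σ²_Task 8 = ((4−2)/6)² = 0.111
te_Task 9 = (8 + 4·12 + 16)/6 = 72/6 = 12; σ²_Task 9 = ((16−8)/6)² = 1.778

Forward pass:
ES_Task 1 = 0; EF_Task 1 = 4
ES_Task 2 = 0; EF_Task 2 = 8
ES_Task 3 = 0; EF_Task 3 = 10
ES_Task 4 = 0; EF_Task 4 = 11
ES_Task 5 = 0; EF_Task 5 = 13
ES_Task 6 = 0; EF_Task 6 = 12
ES_Task 7 = max(EF_Task 1=4, EF_Task 4=11) = 11; EF_Task 7 = 11+13 = 24
ES_Task 8 = 13; EF_Task 8 = 13+3 = 16
ES_Task 9 = max(EF_Task 1=4, EF_Task 2=8, EF_Task 3=10, EF_Task 5=13, EF_Task 6=12, EF_Task 7=24, EF_Task 8=16) = 24; EF_Task 9 = 24+12 = 36
Expected project duration μ = 36 weeks. Critical path: Task 4 → Task 7 → Task 9.

Variances on critical path: σ²_Task 4=4.000, σ²_Task 7=7.111, σ²_Task 9=1.778.
Largest is σ²_Task 7 = 7.111.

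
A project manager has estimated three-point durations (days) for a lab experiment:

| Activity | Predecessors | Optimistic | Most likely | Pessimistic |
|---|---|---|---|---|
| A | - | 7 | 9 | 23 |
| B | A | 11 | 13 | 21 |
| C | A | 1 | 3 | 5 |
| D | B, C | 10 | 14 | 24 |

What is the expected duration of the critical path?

te_A = (7 + 4·9 + 23)/6 = 66/6 = 11
te_B = (11 + 4·13 + 21)/6 = 84/6 = 14
te_C = (1 + 4·3 + 5)/6 = 18/6 = 3
te_D = (10 + 4·14 + 24)/6 = 90/6 = 15

Forward pass:
ES_A = 0; EF_A = 11
ES_B = 11; EF_B = 11+14 = 25
ES_C = 11; EF_C = 11+3 = 14
ES_D = max(EF_B=25, EF_C=14) = 25; EF_D = 25+15 = 40
Expected project duration μ = 40 days. Critical path: A → B → D.

40 days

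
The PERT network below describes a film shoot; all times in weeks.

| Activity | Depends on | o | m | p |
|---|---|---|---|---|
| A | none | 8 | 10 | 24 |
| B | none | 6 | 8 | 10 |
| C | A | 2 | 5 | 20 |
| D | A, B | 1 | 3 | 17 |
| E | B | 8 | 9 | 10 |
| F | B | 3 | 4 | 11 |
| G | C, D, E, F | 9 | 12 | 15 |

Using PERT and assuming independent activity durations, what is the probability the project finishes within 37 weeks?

0.927

te_A = (8 + 4·10 + 24)/6 = 72/6 = 12; σ²_A = ((24−8)/6)² = 7.111
te_B = (6 + 4·8 + 10)/6 = 48/6 = 8; σ²_B = ((10−6)/6)² = 0.444
te_C = (2 + 4·5 + 20)/6 = 42/6 = 7; σ²_C = ((20−2)/6)² = 9.000
te_D = (1 + 4·3 + 17)/6 = 30/6 = 5; σ²_D = ((17−1)/6)² = 7.111
te_E = (8 + 4·9 + 10)/6 = 54/6 = 9; σ²_E = ((10−8)/6)² = 0.111
te_F = (3 + 4·4 + 11)/6 = 30/6 = 5; σ²_F = ((11−3)/6)² = 1.778
te_G = (9 + 4·12 + 15)/6 = 72/6 = 12; σ²_G = ((15−9)/6)² = 1.000

Forward pass:
ES_A = 0; EF_A = 12
ES_B = 0; EF_B = 8
ES_C = 12; EF_C = 12+7 = 19
ES_D = max(EF_A=12, EF_B=8) = 12; EF_D = 12+5 = 17
ES_E = 8; EF_E = 8+9 = 17
ES_F = 8; EF_F = 8+5 = 13
ES_G = max(EF_C=19, EF_D=17, EF_E=17, EF_F=13) = 19; EF_G = 19+12 = 31
Expected project duration μ = 31 weeks. Critical path: A → C → G.

Variance along critical path = 7.111 + 9.000 + 1.000 = 17.111; σ = √17.111 = 4.137 weeks.
Z = (37 − 31) / 4.137 = 1.450
P(T ≤ 37) = Φ(1.450) ≈ 0.927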